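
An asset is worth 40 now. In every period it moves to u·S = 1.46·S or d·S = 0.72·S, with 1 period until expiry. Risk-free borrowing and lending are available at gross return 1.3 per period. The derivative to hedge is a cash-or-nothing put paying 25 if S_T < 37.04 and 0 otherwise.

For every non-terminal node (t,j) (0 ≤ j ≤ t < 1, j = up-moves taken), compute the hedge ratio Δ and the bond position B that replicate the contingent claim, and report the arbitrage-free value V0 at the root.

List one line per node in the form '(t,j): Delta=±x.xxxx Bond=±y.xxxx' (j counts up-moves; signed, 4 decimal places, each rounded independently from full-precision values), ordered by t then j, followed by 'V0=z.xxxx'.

(0,0): Delta=-0.8446 Bond=37.9418
V0=4.1580

The replicating-portfolio and risk-neutral prices coincide; use p* = (1.3−0.72)/(1.46−0.72) = 0.7838 for the latter.
Terminal values V(1,·): V(1,0)=25.0000, V(1,1)=0.0000
Node (0,0) S=40.0000: V=(p*·0.0000+(1−p*)·25.0000)/1.3=4.1580; Δ=(0.0000−25.0000)/(58.4000−28.8000)=-0.8446; B=V−Δ·S=37.9418
Each (Δ,B) replicates both successor values, so the strategy is self-financing and V0 is arbitrage-free.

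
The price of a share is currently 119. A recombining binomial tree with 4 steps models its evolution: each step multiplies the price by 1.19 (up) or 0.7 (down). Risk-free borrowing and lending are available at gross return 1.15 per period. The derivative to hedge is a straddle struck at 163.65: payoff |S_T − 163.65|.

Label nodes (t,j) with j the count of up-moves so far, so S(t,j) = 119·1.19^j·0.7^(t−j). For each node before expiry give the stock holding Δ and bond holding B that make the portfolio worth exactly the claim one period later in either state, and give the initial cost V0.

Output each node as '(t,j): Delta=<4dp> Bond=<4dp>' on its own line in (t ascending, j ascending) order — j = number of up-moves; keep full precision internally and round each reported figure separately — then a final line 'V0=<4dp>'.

Since d<R<u, set p* = (R−d)/(u−d) = 0.9184; price each node as the discounted p*-expectation of its children.
Terminal payoffs: V(4,0)=135.0781, V(4,1)=115.0778, V(4,2)=81.0772, V(4,3)=23.2763, V(4,4)=74.9854
(3,0): S=40.8170. Δ = (V_up−V_dn)/(S_up−S_dn) = (115.0778−135.0781)/(48.5722−28.5719) = -1.0000. V = [p*·115.0778 + (1−p*)·135.0781]/1.15 = 101.4873. B = V − Δ·S = 142.3043.
(3,1): S=69.3889. Δ = (V_up−V_dn)/(S_up−S_dn) = (81.0772−115.0778)/(82.5728−48.5722) = -1.0000. V = [p*·81.0772 + (1−p*)·115.0778]/1.15 = 72.9154. B = V − Δ·S = 142.3043.
(3,2): S=117.9611. Δ = (V_up−V_dn)/(S_up−S_dn) = (23.2763−81.0772)/(140.3737−82.5728) = -1.0000. V = [p*·23.2763 + (1−p*)·81.0772]/1.15 = 24.3432. B = V − Δ·S = 142.3043.
(3,3): S=200.5339. Δ = (V_up−V_dn)/(S_up−S_dn) = (74.9854−23.2763)/(238.6354−140.3737) = 0.5262. V = [p*·74.9854 + (1−p*)·23.2763]/1.15 = 61.5341. B = V − Δ·S = -43.9947.
(2,0): S=58.3100. Δ = (V_up−V_dn)/(S_up−S_dn) = (72.9154−101.4873)/(69.3889−40.8170) = -1.0000. V = [p*·72.9154 + (1−p*)·101.4873]/1.15 = 65.4329. B = V − Δ·S = 123.7429.
(2,1): S=99.1270. Δ = (V_up−V_dn)/(S_up−S_dn) = (24.3432−72.9154)/(117.9611−69.3889) = -1.0000. V = [p*·24.3432 + (1−p*)·72.9154]/1.15 = 24.6159. B = V − Δ·S = 123.7429.
(2,2): S=168.5159. Δ = (V_up−V_dn)/(S_up−S_dn) = (61.5341−24.3432)/(200.5339−117.9611) = 0.4504. V = [p*·61.5341 + (1−p*)·24.3432]/1.15 = 50.8679. B = V − Δ·S = -25.0318.
(1,0): S=83.3000. Δ = (V_up−V_dn)/(S_up−S_dn) = (24.6159−65.4329)/(99.1270−58.3100) = -1.0000. V = [p*·24.6159 + (1−p*)·65.4329]/1.15 = 24.3025. B = V − Δ·S = 107.6025.
(1,1): S=141.6100. Δ = (V_up−V_dn)/(S_up−S_dn) = (50.8679−24.6159)/(168.5159−99.1270) = 0.3783. V = [p*·50.8679 + (1−p*)·24.6159]/1.15 = 42.3695. B = V − Δ·S = -11.2061.
(0,0): S=119.0000. Δ = (V_up−V_dn)/(S_up−S_dn) = (42.3695−24.3025)/(141.6100−83.3000) = 0.3098. V = [p*·42.3695 + (1−p*)·24.3025]/1.15 = 35.5605. B = V − Δ·S = -1.3108.
Self-financing check: at every node Δ·S+B equals the discounted successor values.

(0,0): Delta=0.3098 Bond=-1.3108
(1,0): Delta=-1.0000 Bond=107.6025
(1,1): Delta=0.3783 Bond=-11.2061
(2,0): Delta=-1.0000 Bond=123.7429
(2,1): Delta=-1.0000 Bond=123.7429
(2,2): Delta=0.4504 Bond=-25.0318
(3,0): Delta=-1.0000 Bond=142.3043
(3,1): Delta=-1.0000 Bond=142.3043
(3,2): Delta=-1.0000 Bond=142.3043
(3,3): Delta=0.5262 Bond=-43.9947
V0=35.5605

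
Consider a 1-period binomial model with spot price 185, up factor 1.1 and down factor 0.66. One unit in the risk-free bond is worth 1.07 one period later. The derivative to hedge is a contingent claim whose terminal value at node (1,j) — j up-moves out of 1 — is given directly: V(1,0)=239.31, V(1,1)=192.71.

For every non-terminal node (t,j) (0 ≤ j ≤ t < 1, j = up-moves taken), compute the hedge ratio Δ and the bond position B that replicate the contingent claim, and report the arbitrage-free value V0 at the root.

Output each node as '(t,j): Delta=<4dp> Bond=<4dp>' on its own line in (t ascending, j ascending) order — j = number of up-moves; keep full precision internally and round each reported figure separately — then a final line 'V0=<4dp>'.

Since d<R<u, set p* = (R−d)/(u−d) = 0.9318; price each node as the discounted p*-expectation of its children.
Payoff layer (t=1): V(1,0)=239.3100, V(1,1)=192.7100
(0,0): S=185.0000. Δ = (V_up−V_dn)/(S_up−S_dn) = (192.7100−239.3100)/(203.5000−122.1000) = -0.5725. V = [p*·192.7100 + (1−p*)·239.3100]/1.07 = 183.0722. B = V − Δ·S = 288.9813.
Root portfolio cost Δ·185+B reproduces V0=183.0722.

(0,0): Delta=-0.5725 Bond=288.9813
V0=183.0722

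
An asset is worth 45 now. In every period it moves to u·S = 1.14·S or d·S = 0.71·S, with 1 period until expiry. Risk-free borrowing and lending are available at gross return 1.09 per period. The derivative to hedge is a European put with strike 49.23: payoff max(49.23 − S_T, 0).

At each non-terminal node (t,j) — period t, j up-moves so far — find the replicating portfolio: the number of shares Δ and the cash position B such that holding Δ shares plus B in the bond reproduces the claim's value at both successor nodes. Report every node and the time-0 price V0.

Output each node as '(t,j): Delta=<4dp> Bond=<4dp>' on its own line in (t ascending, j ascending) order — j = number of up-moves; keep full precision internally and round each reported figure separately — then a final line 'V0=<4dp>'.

(0,0): Delta=-0.8930 Bond=42.0294
V0=1.8434

Since d<R<u, set p* = (R−d)/(u−d) = 0.8837; price each node as the discounted p*-expectation of its children.
Terminal values V(1,·): V(1,0)=17.2800, V(1,1)=0.0000
Node (0,0) S=45.0000: V=(p*·0.0000+(1−p*)·17.2800)/1.09=1.8434; Δ=(0.0000−17.2800)/(51.3000−31.9500)=-0.8930; B=V−Δ·S=42.0294
Root portfolio cost Δ·45+B reproduces V0=1.8434.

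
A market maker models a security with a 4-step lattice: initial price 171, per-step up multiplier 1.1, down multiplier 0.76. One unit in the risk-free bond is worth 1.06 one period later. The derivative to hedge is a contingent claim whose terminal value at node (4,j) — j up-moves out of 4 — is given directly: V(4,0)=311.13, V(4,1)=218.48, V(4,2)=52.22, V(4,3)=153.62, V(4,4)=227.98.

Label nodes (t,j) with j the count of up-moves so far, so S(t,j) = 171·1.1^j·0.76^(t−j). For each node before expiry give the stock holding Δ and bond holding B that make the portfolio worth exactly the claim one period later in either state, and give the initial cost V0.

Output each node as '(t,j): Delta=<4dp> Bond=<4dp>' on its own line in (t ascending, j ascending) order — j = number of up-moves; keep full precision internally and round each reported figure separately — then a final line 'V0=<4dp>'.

(0,0): Delta=1.0499 Bond=-27.0273
(1,0): Delta=0.8690 Bond=-5.1383
(1,1): Delta=1.0666 Bond=-31.7837
(2,0): Delta=-4.4274 Bond=517.6774
(2,1): Delta=1.3569 Bond=-75.1964
(2,2): Delta=1.0398 Bond=-28.1566
(3,0): Delta=-3.6302 Bond=488.8962
(3,1): Delta=-4.5008 Bond=556.7170
(3,2): Delta=1.8965 Bond=-164.5649
(3,3): Delta=0.9609 Bond=-11.8835
V0=152.5091

Under the risk-neutral measure, an up-move has probability p* = (R−d)/(u−d) = 0.8824 and values discount at R = 1.06.
At expiry t=4: V(4,0)=311.1300, V(4,1)=218.4800, V(4,2)=52.2200, V(4,3)=153.6200, V(4,4)=227.9800
  t=3,j=0: stock 75.0649 → up 82.5714 (V=218.4800), down 57.0493 (V=311.1300). Price 216.3962; hedge Δ=-3.6302, bond B=488.8962.
  t=3,j=1: stock 108.6466 → up 119.5112 (V=52.2200), down 82.5714 (V=218.4800). Price 67.7170; hedge Δ=-4.5008, bond B=556.7170.
  t=3,j=2: stock 157.2516 → up 172.9768 (V=153.6200), down 119.5112 (V=52.2200). Price 133.6704; hedge Δ=1.8965, bond B=-164.5649.
  t=3,j=3: stock 227.6010 → up 250.3611 (V=227.9800), down 172.9768 (V=153.6200). Price 206.8224; hedge Δ=0.9609, bond B=-11.8835.
  t=2,j=0: stock 98.7696 → up 108.6466 (V=67.7170), down 75.0649 (V=216.3962). Price 80.3855; hedge Δ=-4.4274, bond B=517.6774.
  t=2,j=1: stock 142.9560 → up 157.2516 (V=133.6704), down 108.6466 (V=67.7170). Price 118.7841; hedge Δ=1.3569, bond B=-75.1964.
  t=2,j=2: stock 206.9100 → up 227.6010 (V=206.8224), down 157.2516 (V=133.6704). Price 186.9965; hedge Δ=1.0398, bond B=-28.1566.
  t=1,j=0: stock 129.9600 → up 142.9560 (V=118.7841), down 98.7696 (V=80.3855). Price 107.7987; hedge Δ=0.8690, bond B=-5.1383.
  t=1,j=1: stock 188.1000 → up 206.9100 (V=186.9965), down 142.9560 (V=118.7841). Price 168.8411; hedge Δ=1.0666, bond B=-31.7837.
  t=0,j=0: stock 171.0000 → up 188.1000 (V=168.8411), down 129.9600 (V=107.7987). Price 152.5091; hedge Δ=1.0499, bond B=-27.0273.
Each (Δ,B) replicates both successor values, so the strategy is self-financing and V0 is arbitrage-free.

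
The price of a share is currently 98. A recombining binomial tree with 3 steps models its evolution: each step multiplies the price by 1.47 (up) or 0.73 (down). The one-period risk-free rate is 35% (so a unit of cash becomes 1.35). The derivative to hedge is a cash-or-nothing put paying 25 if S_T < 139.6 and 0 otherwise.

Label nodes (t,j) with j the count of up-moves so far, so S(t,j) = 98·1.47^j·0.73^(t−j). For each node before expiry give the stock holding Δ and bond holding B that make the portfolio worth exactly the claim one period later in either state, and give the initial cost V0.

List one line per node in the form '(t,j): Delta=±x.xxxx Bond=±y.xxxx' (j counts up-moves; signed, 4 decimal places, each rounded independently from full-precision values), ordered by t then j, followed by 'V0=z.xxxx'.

Since d<R<u, set p* = (R−d)/(u−d) = 0.8378; price each node as the discounted p*-expectation of its children.
Terminal payoffs: V(3,0)=25.0000, V(3,1)=25.0000, V(3,2)=0.0000, V(3,3)=0.0000
Node (2,0) S=52.2242: V=(p*·25.0000+(1−p*)·25.0000)/1.35=18.5185; Δ=(25.0000−25.0000)/(76.7696−38.1237)=0.0000; B=V−Δ·S=18.5185
Node (2,1) S=105.1638: V=(p*·0.0000+(1−p*)·25.0000)/1.35=3.0030; Δ=(0.0000−25.0000)/(154.5908−76.7696)=-0.3212; B=V−Δ·S=36.7868
Node (2,2) S=211.7682: V=(p*·0.0000+(1−p*)·0.0000)/1.35=0.0000; Δ=(0.0000−0.0000)/(311.2993−154.5908)=0.0000; B=V−Δ·S=0.0000
Node (1,0) S=71.5400: V=(p*·3.0030+(1−p*)·18.5185)/1.35=4.0882; Δ=(3.0030−18.5185)/(105.1638−52.2242)=-0.2931; B=V−Δ·S=25.0551
Node (1,1) S=144.0600: V=(p*·0.0000+(1−p*)·3.0030)/1.35=0.3607; Δ=(0.0000−3.0030)/(211.7682−105.1638)=-0.0282; B=V−Δ·S=4.4188
Node (0,0) S=98.0000: V=(p*·0.3607+(1−p*)·4.0882)/1.35=0.7149; Δ=(0.3607−4.0882)/(144.0600−71.5400)=-0.0514; B=V−Δ·S=5.7520
Check: Δ(0,0)·S0 + B(0,0) = 0.7149 = V0.

(0,0): Delta=-0.0514 Bond=5.7520
(1,0): Delta=-0.2931 Bond=25.0551
(1,1): Delta=-0.0282 Bond=4.4188
(2,0): Delta=0.0000 Bond=18.5185
(2,1): Delta=-0.3212 Bond=36.7868
(2,2): Delta=0.0000 Bond=0.0000
V0=0.7149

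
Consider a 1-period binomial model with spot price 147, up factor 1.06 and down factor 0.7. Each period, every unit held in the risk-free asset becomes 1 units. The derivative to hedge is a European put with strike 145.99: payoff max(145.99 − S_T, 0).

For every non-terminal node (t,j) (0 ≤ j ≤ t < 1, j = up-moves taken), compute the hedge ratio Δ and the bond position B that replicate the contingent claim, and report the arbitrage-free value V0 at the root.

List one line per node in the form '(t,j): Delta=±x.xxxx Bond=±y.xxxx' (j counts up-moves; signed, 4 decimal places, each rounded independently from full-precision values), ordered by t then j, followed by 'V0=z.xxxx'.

(0,0): Delta=-0.8142 Bond=126.8761
V0=7.1817

The replicating-portfolio and risk-neutral prices coincide; use p* = (1−0.7)/(1.06−0.7) = 0.8333 for the latter.
Payoff layer (t=1): V(1,0)=43.0900, V(1,1)=0.0000
Node (0,0) S=147.0000: V=(p*·0.0000+(1−p*)·43.0900)/1=7.1817; Δ=(0.0000−43.0900)/(155.8200−102.9000)=-0.8142; B=V−Δ·S=126.8761
Root portfolio cost Δ·147+B reproduces V0=7.1817.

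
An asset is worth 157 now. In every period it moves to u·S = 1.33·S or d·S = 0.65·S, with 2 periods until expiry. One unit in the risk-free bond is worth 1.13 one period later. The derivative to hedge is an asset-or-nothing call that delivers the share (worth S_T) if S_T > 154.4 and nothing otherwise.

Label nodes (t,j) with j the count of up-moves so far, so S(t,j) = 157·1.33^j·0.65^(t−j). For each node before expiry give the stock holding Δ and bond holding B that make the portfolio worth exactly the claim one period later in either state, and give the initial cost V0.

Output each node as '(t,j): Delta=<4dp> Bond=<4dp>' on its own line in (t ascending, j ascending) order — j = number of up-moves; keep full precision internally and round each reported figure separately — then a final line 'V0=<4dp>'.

(0,0): Delta=1.6250 Bond=-146.7516
(1,0): Delta=0.0000 Bond=0.0000
(1,1): Delta=1.9559 Bond=-234.9248
V0=108.3704

Under the risk-neutral measure, an up-move has probability p* = (R−d)/(u−d) = 0.7059 and values discount at R = 1.13.
Payoff layer (t=2): V(2,0)=0.0000, V(2,1)=0.0000, V(2,2)=277.7173
(1,0): S=102.0500. Δ = (V_up−V_dn)/(S_up−S_dn) = (0.0000−0.0000)/(135.7265−66.3325) = 0.0000. V = [p*·0.0000 + (1−p*)·0.0000]/1.13 = 0.0000. B = V − Δ·S = 0.0000.
(1,1): S=208.8100. Δ = (V_up−V_dn)/(S_up−S_dn) = (277.7173−0.0000)/(277.7173−135.7265) = 1.9559. V = [p*·277.7173 + (1−p*)·0.0000]/1.13 = 173.4830. B = V − Δ·S = -234.9248.
(0,0): S=157.0000. Δ = (V_up−V_dn)/(S_up−S_dn) = (173.4830−0.0000)/(208.8100−102.0500) = 1.6250. V = [p*·173.4830 + (1−p*)·0.0000]/1.13 = 108.3704. B = V − Δ·S = -146.7516.
Check: Δ(0,0)·S0 + B(0,0) = 108.3704 = V0.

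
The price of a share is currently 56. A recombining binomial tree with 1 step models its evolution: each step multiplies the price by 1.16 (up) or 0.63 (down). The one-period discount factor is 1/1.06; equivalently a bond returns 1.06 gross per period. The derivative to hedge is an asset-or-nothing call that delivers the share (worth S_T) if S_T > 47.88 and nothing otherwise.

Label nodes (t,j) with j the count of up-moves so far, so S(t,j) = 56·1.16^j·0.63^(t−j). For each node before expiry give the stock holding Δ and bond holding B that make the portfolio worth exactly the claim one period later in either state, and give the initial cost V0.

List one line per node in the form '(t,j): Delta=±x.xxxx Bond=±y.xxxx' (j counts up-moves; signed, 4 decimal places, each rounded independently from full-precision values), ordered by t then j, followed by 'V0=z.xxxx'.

Under the risk-neutral measure, an up-move has probability p* = (R−d)/(u−d) = 0.8113 and values discount at R = 1.06.
At expiry t=1: V(1,0)=0.0000, V(1,1)=64.9600
(0,0): S=56.0000. Δ = (V_up−V_dn)/(S_up−S_dn) = (64.9600−0.0000)/(64.9600−35.2800) = 2.1887. V = [p*·64.9600 + (1−p*)·0.0000]/1.06 = 49.7202. B = V − Δ·S = -72.8459.
Check: Δ(0,0)·S0 + B(0,0) = 49.7202 = V0.

(0,0): Delta=2.1887 Bond=-72.8459
V0=49.7202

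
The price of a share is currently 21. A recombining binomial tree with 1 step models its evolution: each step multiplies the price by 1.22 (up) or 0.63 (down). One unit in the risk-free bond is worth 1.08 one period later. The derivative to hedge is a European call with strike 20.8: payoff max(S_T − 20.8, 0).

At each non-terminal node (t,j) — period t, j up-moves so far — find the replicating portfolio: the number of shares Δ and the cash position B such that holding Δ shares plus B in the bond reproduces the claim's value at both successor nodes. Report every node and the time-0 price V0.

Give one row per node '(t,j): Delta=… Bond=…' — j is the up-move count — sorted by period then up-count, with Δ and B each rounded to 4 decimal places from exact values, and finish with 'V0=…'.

(0,0): Delta=0.3890 Bond=-4.7655
V0=3.4040

Under the risk-neutral measure, an up-move has probability p* = (R−d)/(u−d) = 0.7627 and values discount at R = 1.08.
Payoff layer (t=1): V(1,0)=0.0000, V(1,1)=4.8200
Node (0,0) S=21.0000: V=(p*·4.8200+(1−p*)·0.0000)/1.08=3.4040; Δ=(4.8200−0.0000)/(25.6200−13.2300)=0.3890; B=V−Δ·S=-4.7655
Check: Δ(0,0)·S0 + B(0,0) = 3.4040 = V0.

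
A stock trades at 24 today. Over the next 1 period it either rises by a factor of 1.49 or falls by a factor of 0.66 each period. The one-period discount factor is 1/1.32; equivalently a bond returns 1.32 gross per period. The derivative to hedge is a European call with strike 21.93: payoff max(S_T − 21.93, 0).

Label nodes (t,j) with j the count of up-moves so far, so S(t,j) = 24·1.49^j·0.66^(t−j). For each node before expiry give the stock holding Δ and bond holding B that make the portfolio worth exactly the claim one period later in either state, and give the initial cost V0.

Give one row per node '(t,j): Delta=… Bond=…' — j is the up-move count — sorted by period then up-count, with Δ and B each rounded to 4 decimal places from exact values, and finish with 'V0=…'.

(0,0): Delta=0.6943 Bond=-8.3313
V0=8.3313

Under the risk-neutral measure, an up-move has probability p* = (R−d)/(u−d) = 0.7952 and values discount at R = 1.32.
Terminal payoffs: V(1,0)=0.0000, V(1,1)=13.8300
Node (0,0) S=24.0000: V=(p*·13.8300+(1−p*)·0.0000)/1.32=8.3313; Δ=(13.8300−0.0000)/(35.7600−15.8400)=0.6943; B=V−Δ·S=-8.3313
Each (Δ,B) replicates both successor values, so the strategy is self-financing and V0 is arbitrage-free.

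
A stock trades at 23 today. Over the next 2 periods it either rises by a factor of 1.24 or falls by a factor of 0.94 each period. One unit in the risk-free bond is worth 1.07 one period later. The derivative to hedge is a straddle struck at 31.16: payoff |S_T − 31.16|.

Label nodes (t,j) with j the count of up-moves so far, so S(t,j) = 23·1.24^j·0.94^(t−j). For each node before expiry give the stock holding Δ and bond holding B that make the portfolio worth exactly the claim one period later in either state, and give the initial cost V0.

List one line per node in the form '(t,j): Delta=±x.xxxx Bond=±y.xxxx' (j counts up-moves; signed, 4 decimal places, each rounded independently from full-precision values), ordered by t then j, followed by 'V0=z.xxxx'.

Risk-neutral probability p* = (R−d)/(u−d) = (1.07−0.94)/(1.24−0.94) = 0.4333.
Terminal payoffs: V(2,0)=10.8372, V(2,1)=4.3512, V(2,2)=4.2048
  t=1,j=0: stock 21.6200 → up 26.8088 (V=4.3512), down 20.3228 (V=10.8372). Price 7.5015; hedge Δ=-1.0000, bond B=29.1215.
  t=1,j=1: stock 28.5200 → up 35.3648 (V=4.2048), down 26.8088 (V=4.3512). Price 4.0073; hedge Δ=-0.0171, bond B=4.4953.
  t=0,j=0: stock 23.0000 → up 28.5200 (V=4.0073), down 21.6200 (V=7.5015). Price 5.5956; hedge Δ=-0.5064, bond B=17.2431.
Root portfolio cost Δ·23+B reproduces V0=5.5956.

(0,0): Delta=-0.5064 Bond=17.2431
(1,0): Delta=-1.0000 Bond=29.1215
(1,1): Delta=-0.0171 Bond=4.4953
V0=5.5956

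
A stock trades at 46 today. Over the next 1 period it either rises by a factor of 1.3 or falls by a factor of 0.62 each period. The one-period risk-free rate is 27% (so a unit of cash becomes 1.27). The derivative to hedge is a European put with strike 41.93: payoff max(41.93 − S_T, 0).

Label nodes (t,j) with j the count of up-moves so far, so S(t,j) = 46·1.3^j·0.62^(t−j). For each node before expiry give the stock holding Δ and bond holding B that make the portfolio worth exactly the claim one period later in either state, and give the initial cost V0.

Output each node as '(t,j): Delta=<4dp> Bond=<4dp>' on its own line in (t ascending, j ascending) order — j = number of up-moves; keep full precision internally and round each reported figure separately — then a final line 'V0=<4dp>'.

(0,0): Delta=-0.4287 Bond=20.1864
V0=0.4658

Since d<R<u, set p* = (R−d)/(u−d) = 0.9559; price each node as the discounted p*-expectation of its children.
Terminal values V(1,·): V(1,0)=13.4100, V(1,1)=0.0000
(0,0): S=46.0000. Δ = (V_up−V_dn)/(S_up−S_dn) = (0.0000−13.4100)/(59.8000−28.5200) = -0.4287. V = [p*·0.0000 + (1−p*)·13.4100]/1.27 = 0.4658. B = V − Δ·S = 20.1864.
The time-0 hedge costs 0.4658, which is the no-arbitrage price.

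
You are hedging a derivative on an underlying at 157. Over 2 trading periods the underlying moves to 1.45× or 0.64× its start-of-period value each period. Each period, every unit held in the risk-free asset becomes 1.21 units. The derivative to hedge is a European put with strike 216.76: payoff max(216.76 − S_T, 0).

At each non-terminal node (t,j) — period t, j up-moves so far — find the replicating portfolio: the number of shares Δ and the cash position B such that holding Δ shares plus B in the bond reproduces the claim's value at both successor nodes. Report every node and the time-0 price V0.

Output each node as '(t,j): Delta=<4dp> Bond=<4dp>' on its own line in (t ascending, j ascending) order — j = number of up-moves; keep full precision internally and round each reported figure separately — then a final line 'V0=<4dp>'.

The replicating-portfolio and risk-neutral prices coincide; use p* = (1.21−0.64)/(1.45−0.64) = 0.7037 for the latter.
Payoff layer (t=2): V(2,0)=152.4528, V(2,1)=71.0640, V(2,2)=0.0000
  t=1,j=0: stock 100.4800 → up 145.6960 (V=71.0640), down 64.3072 (V=152.4528). Price 78.6605; hedge Δ=-1.0000, bond B=179.1405.
  t=1,j=1: stock 227.6500 → up 330.0925 (V=0.0000), down 145.6960 (V=71.0640). Price 17.4017; hedge Δ=-0.3854, bond B=105.1350.
  t=0,j=0: stock 157.0000 → up 227.6500 (V=17.4017), down 100.4800 (V=78.6605). Price 29.3822; hedge Δ=-0.4817, bond B=105.0104.
The time-0 hedge costs 29.3822, which is the no-arbitrage price.

(0,0): Delta=-0.4817 Bond=105.0104
(1,0): Delta=-1.0000 Bond=179.1405
(1,1): Delta=-0.3854 Bond=105.1350
V0=29.3822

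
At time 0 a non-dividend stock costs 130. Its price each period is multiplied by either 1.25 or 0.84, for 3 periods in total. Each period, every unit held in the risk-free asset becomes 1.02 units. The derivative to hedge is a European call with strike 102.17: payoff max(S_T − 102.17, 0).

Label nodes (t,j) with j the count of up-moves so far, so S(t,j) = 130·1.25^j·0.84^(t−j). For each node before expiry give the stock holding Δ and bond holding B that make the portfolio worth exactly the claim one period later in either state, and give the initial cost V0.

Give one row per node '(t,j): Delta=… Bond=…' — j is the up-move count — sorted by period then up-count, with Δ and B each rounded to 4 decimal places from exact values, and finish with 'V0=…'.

(0,0): Delta=0.8575 Bond=-73.5676
(1,0): Delta=0.6914 Bond=-56.9109
(1,1): Delta=1.0000 Bond=-98.2026
(2,0): Delta=0.3321 Bond=-25.0875
(2,1): Delta=1.0000 Bond=-100.1667
(2,2): Delta=1.0000 Bond=-100.1667
V0=37.9015

Since d<R<u, set p* = (R−d)/(u−d) = 0.4390; price each node as the discounted p*-expectation of its children.
Payoff layer (t=3): V(3,0)=0.0000, V(3,1)=12.4900, V(3,2)=68.4550, V(3,3)=151.7362
(2,0): S=91.7280. Δ = (V_up−V_dn)/(S_up−S_dn) = (12.4900−0.0000)/(114.6600−77.0515) = 0.3321. V = [p*·12.4900 + (1−p*)·0.0000]/1.02 = 5.3759. B = V − Δ·S = -25.0875.
(2,1): S=136.5000. Δ = (V_up−V_dn)/(S_up−S_dn) = (68.4550−12.4900)/(170.6250−114.6600) = 1.0000. V = [p*·68.4550 + (1−p*)·12.4900]/1.02 = 36.3333. B = V − Δ·S = -100.1667.
(2,2): S=203.1250. Δ = (V_up−V_dn)/(S_up−S_dn) = (151.7362−68.4550)/(253.9062−170.6250) = 1.0000. V = [p*·151.7362 + (1−p*)·68.4550]/1.02 = 102.9583. B = V − Δ·S = -100.1667.
(1,0): S=109.2000. Δ = (V_up−V_dn)/(S_up−S_dn) = (36.3333−5.3759)/(136.5000−91.7280) = 0.6914. V = [p*·36.3333 + (1−p*)·5.3759]/1.02 = 18.5951. B = V − Δ·S = -56.9109.
(1,1): S=162.5000. Δ = (V_up−V_dn)/(S_up−S_dn) = (102.9583−36.3333)/(203.1250−136.5000) = 1.0000. V = [p*·102.9583 + (1−p*)·36.3333]/1.02 = 64.2974. B = V − Δ·S = -98.2026.
(0,0): S=130.0000. Δ = (V_up−V_dn)/(S_up−S_dn) = (64.2974−18.5951)/(162.5000−109.2000) = 0.8575. V = [p*·64.2974 + (1−p*)·18.5951]/1.02 = 37.9015. B = V − Δ·S = -73.5676.
Each (Δ,B) replicates both successor values, so the strategy is self-financing and V0 is arbitrage-free.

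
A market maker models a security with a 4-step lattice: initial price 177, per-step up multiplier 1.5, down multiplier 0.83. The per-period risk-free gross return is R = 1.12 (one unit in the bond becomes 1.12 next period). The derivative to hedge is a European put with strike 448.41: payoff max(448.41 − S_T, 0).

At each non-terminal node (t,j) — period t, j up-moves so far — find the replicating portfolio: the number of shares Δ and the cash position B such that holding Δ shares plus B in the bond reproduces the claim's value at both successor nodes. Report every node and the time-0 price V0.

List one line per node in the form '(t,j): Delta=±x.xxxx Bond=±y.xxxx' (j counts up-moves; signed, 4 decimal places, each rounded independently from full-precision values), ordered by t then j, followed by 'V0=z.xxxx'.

Since d<R<u, set p* = (R−d)/(u−d) = 0.4328; price each node as the discounted p*-expectation of its children.
Payoff layer (t=4): V(4,0)=364.4088, V(4,1)=296.6006, V(4,2)=174.0556, V(4,3)=0.0000, V(4,4)=0.0000
(3,0): S=101.2063. Δ = (V_up−V_dn)/(S_up−S_dn) = (296.6006−364.4088)/(151.8094−84.0012) = -1.0000. V = [p*·296.6006 + (1−p*)·364.4088]/1.12 = 299.1598. B = V − Δ·S = 400.3661.
(3,1): S=182.9029. Δ = (V_up−V_dn)/(S_up−S_dn) = (174.0556−296.6006)/(274.3544−151.8094) = -1.0000. V = [p*·174.0556 + (1−p*)·296.6006]/1.12 = 217.4631. B = V − Δ·S = 400.3661.
(3,2): S=330.5475. Δ = (V_up−V_dn)/(S_up−S_dn) = (0.0000−174.0556)/(495.8212−274.3544) = -0.7859. V = [p*·0.0000 + (1−p*)·174.0556]/1.12 = 88.1411. B = V − Δ·S = 347.9256.
(3,3): S=597.3750. Δ = (V_up−V_dn)/(S_up−S_dn) = (0.0000−0.0000)/(896.0625−495.8212) = 0.0000. V = [p*·0.0000 + (1−p*)·0.0000]/1.12 = 0.0000. B = V − Δ·S = 0.0000.
(2,0): S=121.9353. Δ = (V_up−V_dn)/(S_up−S_dn) = (217.4631−299.1598)/(182.9030−101.2063) = -1.0000. V = [p*·217.4631 + (1−p*)·299.1598]/1.12 = 235.5344. B = V − Δ·S = 357.4697.
(2,1): S=220.3650. Δ = (V_up−V_dn)/(S_up−S_dn) = (88.1411−217.4631)/(330.5475−182.9029) = -0.8759. V = [p*·88.1411 + (1−p*)·217.4631]/1.12 = 144.1857. B = V − Δ·S = 337.2035.
(2,2): S=398.2500. Δ = (V_up−V_dn)/(S_up−S_dn) = (0.0000−88.1411)/(597.3750−330.5475) = -0.3303. V = [p*·0.0000 + (1−p*)·88.1411]/1.12 = 44.6344. B = V − Δ·S = 176.1883.
(1,0): S=146.9100. Δ = (V_up−V_dn)/(S_up−S_dn) = (144.1857−235.5344)/(220.3650−121.9353) = -0.9281. V = [p*·144.1857 + (1−p*)·235.5344]/1.12 = 174.9959. B = V − Δ·S = 311.3373.
(1,1): S=265.5000. Δ = (V_up−V_dn)/(S_up−S_dn) = (44.6344−144.1857)/(398.2500−220.3650) = -0.5596. V = [p*·44.6344 + (1−p*)·144.1857]/1.12 = 90.2646. B = V − Δ·S = 238.8486.
(0,0): S=177.0000. Δ = (V_up−V_dn)/(S_up−S_dn) = (90.2646−174.9959)/(265.5000−146.9100) = -0.7145. V = [p*·90.2646 + (1−p*)·174.9959]/1.12 = 123.5010. B = V − Δ·S = 249.9657.
Each (Δ,B) replicates both successor values, so the strategy is self-financing and V0 is arbitrage-free.

(0,0): Delta=-0.7145 Bond=249.9657
(1,0): Delta=-0.9281 Bond=311.3373
(1,1): Delta=-0.5596 Bond=238.8486
(2,0): Delta=-1.0000 Bond=357.4697
(2,1): Delta=-0.8759 Bond=337.2035
(2,2): Delta=-0.3303 Bond=176.1883
(3,0): Delta=-1.0000 Bond=400.3661
(3,1): Delta=-1.0000 Bond=400.3661
(3,2): Delta=-0.7859 Bond=347.9256
(3,3): Delta=0.0000 Bond=0.0000
V0=123.5010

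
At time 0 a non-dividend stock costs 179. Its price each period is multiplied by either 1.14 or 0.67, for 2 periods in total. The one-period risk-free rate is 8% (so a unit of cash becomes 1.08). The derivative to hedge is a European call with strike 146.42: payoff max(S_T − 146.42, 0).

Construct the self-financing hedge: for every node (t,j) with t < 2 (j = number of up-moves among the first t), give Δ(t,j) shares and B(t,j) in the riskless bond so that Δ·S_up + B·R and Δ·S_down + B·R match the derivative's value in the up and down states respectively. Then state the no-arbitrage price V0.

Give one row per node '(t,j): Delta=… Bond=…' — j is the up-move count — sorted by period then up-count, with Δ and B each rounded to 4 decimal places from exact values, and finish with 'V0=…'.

(0,0): Delta=0.8277 Bond=-91.9105
(1,0): Delta=0.0000 Bond=0.0000
(1,1): Delta=0.8989 Bond=-113.7897
V0=56.2437

Since d<R<u, set p* = (R−d)/(u−d) = 0.8723; price each node as the discounted p*-expectation of its children.
Terminal payoffs: V(2,0)=0.0000, V(2,1)=0.0000, V(2,2)=86.2084
  t=1,j=0: stock 119.9300 → up 136.7202 (V=0.0000), down 80.3531 (V=0.0000). Price 0.0000; hedge Δ=0.0000, bond B=0.0000.
  t=1,j=1: stock 204.0600 → up 232.6284 (V=86.2084), down 136.7202 (V=0.0000). Price 69.6325; hedge Δ=0.8989, bond B=-113.7897.
  t=0,j=0: stock 179.0000 → up 204.0600 (V=69.6325), down 119.9300 (V=0.0000). Price 56.2437; hedge Δ=0.8277, bond B=-91.9105.
Self-financing check: at every node Δ·S+B equals the discounted successor values.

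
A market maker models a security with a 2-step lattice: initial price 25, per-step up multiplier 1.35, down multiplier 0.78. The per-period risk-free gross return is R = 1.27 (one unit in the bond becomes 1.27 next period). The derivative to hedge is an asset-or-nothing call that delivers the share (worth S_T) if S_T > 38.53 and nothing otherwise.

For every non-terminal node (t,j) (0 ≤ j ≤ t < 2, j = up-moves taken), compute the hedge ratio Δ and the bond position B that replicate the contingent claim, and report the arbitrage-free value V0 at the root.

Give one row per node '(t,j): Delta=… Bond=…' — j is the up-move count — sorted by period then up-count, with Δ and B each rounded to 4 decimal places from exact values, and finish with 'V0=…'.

The replicating-portfolio and risk-neutral prices coincide; use p* = (1.27−0.78)/(1.35−0.78) = 0.8596 for the latter.
Terminal payoffs: V(2,0)=0.0000, V(2,1)=0.0000, V(2,2)=45.5625
Node (1,0) S=19.5000: V=(p*·0.0000+(1−p*)·0.0000)/1.27=0.0000; Δ=(0.0000−0.0000)/(26.3250−15.2100)=0.0000; B=V−Δ·S=0.0000
Node (1,1) S=33.7500: V=(p*·45.5625+(1−p*)·0.0000)/1.27=30.8408; Δ=(45.5625−0.0000)/(45.5625−26.3250)=2.3684; B=V−Δ·S=-49.0935
Node (0,0) S=25.0000: V=(p*·30.8408+(1−p*)·0.0000)/1.27=20.8758; Δ=(30.8408−0.0000)/(33.7500−19.5000)=2.1643; B=V−Δ·S=-33.2308
Root portfolio cost Δ·25+B reproduces V0=20.8758.

(0,0): Delta=2.1643 Bond=-33.2308
(1,0): Delta=0.0000 Bond=0.0000
(1,1): Delta=2.3684 Bond=-49.0935
V0=20.8758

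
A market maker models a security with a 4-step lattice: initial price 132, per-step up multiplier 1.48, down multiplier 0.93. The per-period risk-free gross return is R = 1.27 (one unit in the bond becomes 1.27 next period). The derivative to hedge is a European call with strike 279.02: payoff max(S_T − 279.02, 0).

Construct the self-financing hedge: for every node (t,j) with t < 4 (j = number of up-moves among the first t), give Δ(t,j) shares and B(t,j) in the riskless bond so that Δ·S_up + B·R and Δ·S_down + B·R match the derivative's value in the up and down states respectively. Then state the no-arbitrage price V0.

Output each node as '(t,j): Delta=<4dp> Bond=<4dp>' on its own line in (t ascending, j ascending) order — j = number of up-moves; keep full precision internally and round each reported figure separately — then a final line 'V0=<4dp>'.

(0,0): Delta=0.7240 Bond=-59.1795
(1,0): Delta=0.4174 Bond=-37.5213
(1,1): Delta=0.8430 Bond=-98.4042
(2,0): Delta=0.0000 Bond=0.0000
(2,1): Delta=0.5794 Bond=-77.0843
(2,2): Delta=0.9453 Bond=-154.5518
(3,0): Delta=0.0000 Bond=0.0000
(3,1): Delta=0.0000 Bond=0.0000
(3,2): Delta=0.8043 Bond=-158.3628
(3,3): Delta=1.0000 Bond=-219.7008
V0=36.3855

Under the risk-neutral measure, an up-move has probability p* = (R−d)/(u−d) = 0.6182 and values discount at R = 1.27.
Payoff layer (t=4): V(4,0)=0.0000, V(4,1)=0.0000, V(4,2)=0.0000, V(4,3)=118.9424, V(4,4)=354.2965
Node (3,0) S=106.1751: V=(p*·0.0000+(1−p*)·0.0000)/1.27=0.0000; Δ=(0.0000−0.0000)/(157.1392−98.7429)=0.0000; B=V−Δ·S=0.0000
Node (3,1) S=168.9669: V=(p*·0.0000+(1−p*)·0.0000)/1.27=0.0000; Δ=(0.0000−0.0000)/(250.0710−157.1392)=0.0000; B=V−Δ·S=0.0000
Node (3,2) S=268.8935: V=(p*·118.9424+(1−p*)·0.0000)/1.27=57.8961; Δ=(118.9424−0.0000)/(397.9624−250.0710)=0.8043; B=V−Δ·S=-158.3628
Node (3,3) S=427.9165: V=(p*·354.2965+(1−p*)·118.9424)/1.27=208.2158; Δ=(354.2965−118.9424)/(633.3165−397.9624)=1.0000; B=V−Δ·S=-219.7008
Node (2,0) S=114.1668: V=(p*·0.0000+(1−p*)·0.0000)/1.27=0.0000; Δ=(0.0000−0.0000)/(168.9669−106.1751)=0.0000; B=V−Δ·S=0.0000
Node (2,1) S=181.6848: V=(p*·57.8961+(1−p*)·0.0000)/1.27=28.1813; Δ=(57.8961−0.0000)/(268.8935−168.9669)=0.5794; B=V−Δ·S=-77.0843
Node (2,2) S=289.1328: V=(p*·208.2158+(1−p*)·57.8961)/1.27=118.7567; Δ=(208.2158−57.8961)/(427.9165−268.8935)=0.9453; B=V−Δ·S=-154.5518
Node (1,0) S=122.7600: V=(p*·28.1813+(1−p*)·0.0000)/1.27=13.7175; Δ=(28.1813−0.0000)/(181.6848−114.1668)=0.4174; B=V−Δ·S=-37.5213
Node (1,1) S=195.3600: V=(p*·118.7567+(1−p*)·28.1813)/1.27=66.2782; Δ=(118.7567−28.1813)/(289.1328−181.6848)=0.8430; B=V−Δ·S=-98.4042
Node (0,0) S=132.0000: V=(p*·66.2782+(1−p*)·13.7175)/1.27=36.3855; Δ=(66.2782−13.7175)/(195.3600−122.7600)=0.7240; B=V−Δ·S=-59.1795
Check: Δ(0,0)·S0 + B(0,0) = 36.3855 = V0.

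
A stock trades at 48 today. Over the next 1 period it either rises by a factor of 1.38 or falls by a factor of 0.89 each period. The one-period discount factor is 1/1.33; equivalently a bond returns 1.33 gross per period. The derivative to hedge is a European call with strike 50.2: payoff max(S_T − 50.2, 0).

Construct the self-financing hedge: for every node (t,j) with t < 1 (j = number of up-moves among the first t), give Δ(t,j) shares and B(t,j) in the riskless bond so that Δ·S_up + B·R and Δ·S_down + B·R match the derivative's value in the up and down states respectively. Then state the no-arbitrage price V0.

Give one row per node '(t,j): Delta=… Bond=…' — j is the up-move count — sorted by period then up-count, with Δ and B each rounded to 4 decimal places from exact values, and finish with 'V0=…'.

(0,0): Delta=0.6820 Bond=-21.9052
V0=10.8295

No-arbitrage ⇒ martingale measure with p* = (R−d)/(u−d) = 0.8980.
Terminal values V(1,·): V(1,0)=0.0000, V(1,1)=16.0400
  t=0,j=0: stock 48.0000 → up 66.2400 (V=16.0400), down 42.7200 (V=0.0000). Price 10.8295; hedge Δ=0.6820, bond B=-21.9052.
Each (Δ,B) replicates both successor values, so the strategy is self-financing and V0 is arbitrage-free.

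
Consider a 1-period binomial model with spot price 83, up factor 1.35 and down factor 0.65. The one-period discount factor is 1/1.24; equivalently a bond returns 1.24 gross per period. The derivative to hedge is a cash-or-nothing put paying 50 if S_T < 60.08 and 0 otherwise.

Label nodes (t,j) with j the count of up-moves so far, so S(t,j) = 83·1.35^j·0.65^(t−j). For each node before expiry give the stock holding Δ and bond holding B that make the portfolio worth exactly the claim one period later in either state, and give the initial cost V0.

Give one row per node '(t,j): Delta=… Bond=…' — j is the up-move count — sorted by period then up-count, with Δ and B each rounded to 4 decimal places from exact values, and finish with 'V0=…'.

Under the risk-neutral measure, an up-move has probability p* = (R−d)/(u−d) = 0.8429 and values discount at R = 1.24.
Terminal payoffs: V(1,0)=50.0000, V(1,1)=0.0000
Node (0,0) S=83.0000: V=(p*·0.0000+(1−p*)·50.0000)/1.24=6.3364; Δ=(0.0000−50.0000)/(112.0500−53.9500)=-0.8606; B=V−Δ·S=77.7650
The time-0 hedge costs 6.3364, which is the no-arbitrage price.

(0,0): Delta=-0.8606 Bond=77.7650
V0=6.3364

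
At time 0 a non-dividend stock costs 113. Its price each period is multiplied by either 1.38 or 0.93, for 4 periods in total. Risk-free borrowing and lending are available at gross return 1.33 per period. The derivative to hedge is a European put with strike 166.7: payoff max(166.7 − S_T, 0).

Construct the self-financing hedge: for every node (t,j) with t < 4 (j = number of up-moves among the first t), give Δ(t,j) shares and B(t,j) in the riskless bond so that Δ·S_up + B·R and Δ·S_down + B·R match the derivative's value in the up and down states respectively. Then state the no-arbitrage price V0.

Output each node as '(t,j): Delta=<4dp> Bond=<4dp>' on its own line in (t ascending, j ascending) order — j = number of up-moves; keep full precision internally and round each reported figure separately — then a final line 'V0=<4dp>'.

(0,0): Delta=-0.0118 Bond=1.4046
(1,0): Delta=-0.1035 Bond=11.5007
(1,1): Delta=-0.0041 Bond=0.6641
(2,0): Delta=-0.7048 Bond=74.0671
(2,1): Delta=-0.0528 Bond=7.9495
(2,2): Delta=0.0000 Bond=0.0000
(3,0): Delta=-1.0000 Bond=125.3383
(3,1): Delta=-0.6800 Bond=95.1556
(3,2): Delta=0.0000 Bond=0.0000
(3,3): Delta=0.0000 Bond=0.0000
V0=0.0683

Under the risk-neutral measure, an up-move has probability p* = (R−d)/(u−d) = 0.8889 and values discount at R = 1.33.
Terminal payoffs: V(4,0)=82.1701, V(4,1)=41.2686, V(4,2)=0.0000, V(4,3)=0.0000, V(4,4)=0.0000
Node (3,0) S=90.8923: V=(p*·41.2686+(1−p*)·82.1701)/1.33=34.4460; Δ=(41.2686−82.1701)/(125.4314−84.5299)=-1.0000; B=V−Δ·S=125.3383
Node (3,1) S=134.8725: V=(p*·0.0000+(1−p*)·41.2686)/1.33=3.4477; Δ=(0.0000−41.2686)/(186.1241−125.4314)=-0.6800; B=V−Δ·S=95.1556
Node (3,2) S=200.1334: V=(p*·0.0000+(1−p*)·0.0000)/1.33=0.0000; Δ=(0.0000−0.0000)/(276.1841−186.1241)=0.0000; B=V−Δ·S=0.0000
Node (3,3) S=296.9721: V=(p*·0.0000+(1−p*)·0.0000)/1.33=0.0000; Δ=(0.0000−0.0000)/(409.8215−276.1841)=0.0000; B=V−Δ·S=0.0000
Node (2,0) S=97.7337: V=(p*·3.4477+(1−p*)·34.4460)/1.33=5.1819; Δ=(3.4477−34.4460)/(134.8725−90.8923)=-0.7048; B=V−Δ·S=74.0671
Node (2,1) S=145.0242: V=(p*·0.0000+(1−p*)·3.4477)/1.33=0.2880; Δ=(0.0000−3.4477)/(200.1334−134.8725)=-0.0528; B=V−Δ·S=7.9495
Node (2,2) S=215.1972: V=(p*·0.0000+(1−p*)·0.0000)/1.33=0.0000; Δ=(0.0000−0.0000)/(296.9721−200.1334)=0.0000; B=V−Δ·S=0.0000
Node (1,0) S=105.0900: V=(p*·0.2880+(1−p*)·5.1819)/1.33=0.6254; Δ=(0.2880−5.1819)/(145.0242−97.7337)=-0.1035; B=V−Δ·S=11.5007
Node (1,1) S=155.9400: V=(p*·0.0000+(1−p*)·0.2880)/1.33=0.0241; Δ=(0.0000−0.2880)/(215.1972−145.0242)=-0.0041; B=V−Δ·S=0.6641
Node (0,0) S=113.0000: V=(p*·0.0241+(1−p*)·0.6254)/1.33=0.0683; Δ=(0.0241−0.6254)/(155.9400−105.0900)=-0.0118; B=V−Δ·S=1.4046
Each (Δ,B) replicates both successor values, so the strategy is self-financing and V0 is arbitrage-free.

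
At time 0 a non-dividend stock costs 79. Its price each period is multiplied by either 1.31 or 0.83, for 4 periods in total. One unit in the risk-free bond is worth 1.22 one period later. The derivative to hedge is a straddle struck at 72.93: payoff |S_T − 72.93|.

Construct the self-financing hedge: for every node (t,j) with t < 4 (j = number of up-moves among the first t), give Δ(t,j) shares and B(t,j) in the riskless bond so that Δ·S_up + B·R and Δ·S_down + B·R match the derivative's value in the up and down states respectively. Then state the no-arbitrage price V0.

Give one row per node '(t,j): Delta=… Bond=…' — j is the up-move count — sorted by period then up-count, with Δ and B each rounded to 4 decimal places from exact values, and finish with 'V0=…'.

(0,0): Delta=0.9616 Bond=-29.5822
(1,0): Delta=0.7885 Bond=-24.7406
(1,1): Delta=0.9869 Bond=-38.7094
(2,0): Delta=0.0435 Bond=10.3629
(2,1): Delta=0.8974 Bond=-39.5403
(2,2): Delta=1.0000 Bond=-48.9989
(3,0): Delta=-1.0000 Bond=59.7787
(3,1): Delta=0.1961 Bond=1.7652
(3,2): Delta=1.0000 Bond=-59.7787
(3,3): Delta=1.0000 Bond=-59.7787
V0=46.3851

The replicating-portfolio and risk-neutral prices coincide; use p* = (1.22−0.83)/(1.31−0.83) = 0.8125 for the latter.
At expiry t=4: V(4,0)=35.4379, V(4,1)=13.7558, V(4,2)=20.4655, V(4,3)=74.4773, V(4,4)=159.7249
Node (3,0) S=45.1712: V=(p*·13.7558+(1−p*)·35.4379)/1.22=14.6075; Δ=(13.7558−35.4379)/(59.1742−37.4921)=-1.0000; B=V−Δ·S=59.7787
Node (3,1) S=71.2943: V=(p*·20.4655+(1−p*)·13.7558)/1.22=15.7438; Δ=(20.4655−13.7558)/(93.3955−59.1742)=0.1961; B=V−Δ·S=1.7652
Node (3,2) S=112.5247: V=(p*·74.4773+(1−p*)·20.4655)/1.22=52.7460; Δ=(74.4773−20.4655)/(147.4073−93.3955)=1.0000; B=V−Δ·S=-59.7787
Node (3,3) S=177.5992: V=(p*·159.7249+(1−p*)·74.4773)/1.22=117.8205; Δ=(159.7249−74.4773)/(232.6549−147.4073)=1.0000; B=V−Δ·S=-59.7787
Node (2,0) S=54.4231: V=(p*·15.7438+(1−p*)·14.6075)/1.22=12.7301; Δ=(15.7438−14.6075)/(71.2943−45.1712)=0.0435; B=V−Δ·S=10.3629
Node (2,1) S=85.8967: V=(p*·52.7460+(1−p*)·15.7438)/1.22=37.5476; Δ=(52.7460−15.7438)/(112.5247−71.2943)=0.8974; B=V−Δ·S=-39.5403
Node (2,2) S=135.5719: V=(p*·117.8205+(1−p*)·52.7460)/1.22=86.5730; Δ=(117.8205−52.7460)/(177.5992−112.5247)=1.0000; B=V−Δ·S=-48.9989
Node (1,0) S=65.5700: V=(p*·37.5476+(1−p*)·12.7301)/1.22=26.9626; Δ=(37.5476−12.7301)/(85.8967−54.4231)=0.7885; B=V−Δ·S=-24.7406
Node (1,1) S=103.4900: V=(p*·86.5730+(1−p*)·37.5476)/1.22=63.4268; Δ=(86.5730−37.5476)/(135.5719−85.8967)=0.9869; B=V−Δ·S=-38.7094
Node (0,0) S=79.0000: V=(p*·63.4268+(1−p*)·26.9626)/1.22=46.3851; Δ=(63.4268−26.9626)/(103.4900−65.5700)=0.9616; B=V−Δ·S=-29.5822
The time-0 hedge costs 46.3851, which is the no-arbitrage price.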